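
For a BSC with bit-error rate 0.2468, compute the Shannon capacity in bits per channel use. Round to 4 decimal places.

Binary symmetric channel: C = 1 − h₂(ε) where h₂ is the binary entropy function.
h₂(0.2468) = −0.2468·log₂0.2468 − 0.7532·log₂0.7532 = 0.8062.
C = 1 − 0.8062 = 0.1938 bits per channel use.

0.1938 bits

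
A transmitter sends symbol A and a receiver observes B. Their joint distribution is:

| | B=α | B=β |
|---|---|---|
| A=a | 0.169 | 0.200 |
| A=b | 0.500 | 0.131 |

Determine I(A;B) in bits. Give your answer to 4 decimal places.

0.0839 bits

Marginals: p(A) = (0.3690, 0.6310), p(B) = (0.6690, 0.3310).
I(A;B) = Σ p(x,y)·log₂[p(x,y)/(p(x)p(y))].
  (a,α): 0.169·log₂(0.6846) = -0.09239
  (a,β): 0.200·log₂(1.6375) = 0.14230
  (b,α): 0.500·log₂(1.1844) = 0.12210
  (b,β): 0.131·log₂(0.6272) = -0.08816
Sum = 0.0839 bits.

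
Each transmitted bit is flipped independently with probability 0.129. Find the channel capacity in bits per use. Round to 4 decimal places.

0.4453 bits

Binary symmetric channel: C = 1 − h₂(ε) where h₂ is the binary entropy function.
h₂(0.129) = −0.129·log₂0.129 − 0.871·log₂0.871 = 0.5547.
C = 1 − 0.5547 = 0.4453 bits per channel use.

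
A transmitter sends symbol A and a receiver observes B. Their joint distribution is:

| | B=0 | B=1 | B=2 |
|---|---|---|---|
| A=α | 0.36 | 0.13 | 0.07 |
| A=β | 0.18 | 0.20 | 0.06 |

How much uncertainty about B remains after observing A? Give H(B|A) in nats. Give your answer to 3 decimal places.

Chain rule: H(B|A) = H(A,B) − H(A).
Marginals: p(A) = (0.5600, 0.4400), p(B) = (0.5400, 0.3300, 0.1300).
H(A,B) = 1.6185 nats; H(A) = 0.6859 nats.
H(B|A) = 1.6185 − 0.6859 = 0.933 nats.

0.933 nats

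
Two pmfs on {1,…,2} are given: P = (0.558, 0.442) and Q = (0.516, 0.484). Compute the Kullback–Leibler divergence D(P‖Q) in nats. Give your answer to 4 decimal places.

0.0035 nats

D(P‖Q) = Σ p·ln(p/q).
  0.558·ln(0.558/0.516) = 0.04366
  0.442·ln(0.442/0.484) = -0.04012
D(P‖Q) = 0.0035 nats.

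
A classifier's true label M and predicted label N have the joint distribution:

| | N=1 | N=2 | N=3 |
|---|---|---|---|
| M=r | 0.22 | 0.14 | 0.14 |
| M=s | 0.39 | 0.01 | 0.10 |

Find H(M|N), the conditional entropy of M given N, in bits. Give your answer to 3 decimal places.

Marginals: p(M) = (0.5000, 0.5000), p(N) = (0.6100, 0.1500, 0.2400).
H(M|N) = Σ p(N) · H(M|N=·).
  N=1: p=0.6100, H(M|N=1) = 0.9432
  N=2: p=0.1500, H(M|N=2) = 0.3534
  N=3: p=0.2400, H(M|N=3) = 0.9799
Weighted sum = 0.864 bits.

0.864 bits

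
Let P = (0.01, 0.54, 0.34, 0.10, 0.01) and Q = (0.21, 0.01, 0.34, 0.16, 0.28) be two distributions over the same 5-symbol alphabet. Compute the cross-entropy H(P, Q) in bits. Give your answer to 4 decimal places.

4.4221 bits

H(P,Q) = −Σ p·log₂ q.
  −0.01·log₂(0.21) = 0.02252
  −0.54·log₂(0.01) = 3.58768
  −0.34·log₂(0.34) = 0.52917
  −0.10·log₂(0.16) = 0.26439
  −0.01·log₂(0.28) = 0.01837
H(P,Q) = 4.4221 bits.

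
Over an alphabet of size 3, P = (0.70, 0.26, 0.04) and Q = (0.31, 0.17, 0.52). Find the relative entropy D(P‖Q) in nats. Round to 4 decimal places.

0.5780 nats

D(P‖Q) = Σ p·ln(p/q).
  0.70·ln(0.70/0.31) = 0.57016
  0.26·ln(0.26/0.17) = 0.11047
  0.04·ln(0.04/0.52) = -0.10260
D(P‖Q) = 0.5780 nats.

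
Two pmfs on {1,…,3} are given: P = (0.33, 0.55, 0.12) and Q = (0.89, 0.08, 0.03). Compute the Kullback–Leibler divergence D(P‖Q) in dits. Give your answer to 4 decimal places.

D(P‖Q) = Σ p·log₁₀(p/q).
  0.33·log₁₀(0.33/0.89) = -0.14219
  0.55·log₁₀(0.55/0.08) = 0.46050
  0.12·log₁₀(0.12/0.03) = 0.07225
D(P‖Q) = 0.3906 dits.

0.3906 dits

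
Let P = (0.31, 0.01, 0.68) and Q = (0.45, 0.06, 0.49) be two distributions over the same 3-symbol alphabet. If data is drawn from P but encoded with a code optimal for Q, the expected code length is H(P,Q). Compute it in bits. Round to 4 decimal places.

1.0975 bits

H(P,Q) = −Σ p·log₂ q.
  −0.31·log₂(0.45) = 0.35712
  −0.01·log₂(0.06) = 0.04059
  −0.68·log₂(0.49) = 0.69982
H(P,Q) = 1.0975 bits.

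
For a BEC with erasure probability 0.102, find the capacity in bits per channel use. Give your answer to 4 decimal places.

0.8980 bits

Binary erasure channel: capacity C = 1 − ε.
C = 1 − 0.102 = 0.8980 bits per channel use.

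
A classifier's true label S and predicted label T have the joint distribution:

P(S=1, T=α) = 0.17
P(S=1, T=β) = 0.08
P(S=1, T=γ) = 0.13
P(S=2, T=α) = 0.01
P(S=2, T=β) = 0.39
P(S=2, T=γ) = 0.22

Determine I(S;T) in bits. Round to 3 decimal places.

Marginals: p(S) = (0.3800, 0.6200), p(T) = (0.1800, 0.4700, 0.3500).
I(S;T) = Σ p(x,y)·log₂[p(x,y)/(p(x)p(y))].
  (1,α): 0.17·log₂(2.4854) = 0.2233
  (1,β): 0.08·log₂(0.4479) = -0.0927
  (1,γ): 0.13·log₂(0.9774) = -0.0043
  (2,α): 0.01·log₂(0.0896) = -0.0348
  (2,β): 0.39·log₂(1.3384) = 0.1640
  (2,γ): 0.22·log₂(1.0138) = 0.0044
Sum = 0.260 bits.

0.260 bits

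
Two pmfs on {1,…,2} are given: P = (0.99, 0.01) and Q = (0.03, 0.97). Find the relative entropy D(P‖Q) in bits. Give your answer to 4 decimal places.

D(P‖Q) = Σ p·log₂(p/q).
  0.99·log₂(0.99/0.03) = 4.99395
  0.01·log₂(0.01/0.97) = -0.06600
D(P‖Q) = 4.9280 bits.

4.9280 bits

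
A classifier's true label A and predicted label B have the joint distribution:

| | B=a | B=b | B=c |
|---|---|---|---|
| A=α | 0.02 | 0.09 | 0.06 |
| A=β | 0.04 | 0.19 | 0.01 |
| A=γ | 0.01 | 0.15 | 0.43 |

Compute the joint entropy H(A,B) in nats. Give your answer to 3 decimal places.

H(A,B) = −Σ p(x,y)·ln p(x,y) over all 9 cells.
  cell (α,a): −0.02·ln0.02 = 0.0782
  cell (α,b): −0.09·ln0.09 = 0.2167
  cell (α,c): −0.06·ln0.06 = 0.1688
  cell (β,a): −0.04·ln0.04 = 0.1288
  cell (β,b): −0.19·ln0.19 = 0.3155
  cell (β,c): −0.01·ln0.01 = 0.0461
  cell (γ,a): −0.01·ln0.01 = 0.0461
  cell (γ,b): −0.15·ln0.15 = 0.2846
  cell (γ,c): −0.43·ln0.43 = 0.3629
Sum = 1.648 nats.

1.648 nats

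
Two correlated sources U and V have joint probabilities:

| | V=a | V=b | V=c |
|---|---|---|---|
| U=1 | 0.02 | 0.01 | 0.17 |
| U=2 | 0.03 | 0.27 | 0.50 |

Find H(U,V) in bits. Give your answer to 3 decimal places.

1.776 bits

H(U,V) = −Σ p(x,y)·log₂ p(x,y) over all 6 cells.
  cell (1,a): −0.02·log₂0.02 = 0.1129
  cell (1,b): −0.01·log₂0.01 = 0.0664
  cell (1,c): −0.17·log₂0.17 = 0.4346
  cell (2,a): −0.03·log₂0.03 = 0.1518
  cell (2,b): −0.27·log₂0.27 = 0.5100
  cell (2,c): −0.50·log₂0.50 = 0.5000
Sum = 1.776 bits.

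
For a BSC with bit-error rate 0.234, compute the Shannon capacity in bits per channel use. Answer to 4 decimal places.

0.2151 bits

Binary symmetric channel: C = 1 − h₂(ε) where h₂ is the binary entropy function.
h₂(0.234) = −0.234·log₂0.234 − 0.766·log₂0.766 = 0.7849.
C = 1 − 0.7849 = 0.2151 bits per channel use.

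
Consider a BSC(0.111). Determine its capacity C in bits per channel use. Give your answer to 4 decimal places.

Binary symmetric channel: C = 1 − h₂(ε) where h₂ is the binary entropy function.
h₂(0.111) = −0.111·log₂0.111 − 0.889·log₂0.889 = 0.5029.
C = 1 − 0.5029 = 0.4971 bits per channel use.

0.4971 bits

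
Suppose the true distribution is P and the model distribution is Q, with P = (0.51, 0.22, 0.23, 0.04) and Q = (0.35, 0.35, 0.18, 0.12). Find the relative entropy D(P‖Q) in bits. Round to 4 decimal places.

D(P‖Q) = Σ p·log₂(p/q).
  0.51·log₂(0.51/0.35) = 0.27700
  0.22·log₂(0.22/0.35) = -0.14737
  0.23·log₂(0.23/0.18) = 0.08134
  0.04·log₂(0.04/0.12) = -0.06340
D(P‖Q) = 0.1476 bits.

0.1476 bits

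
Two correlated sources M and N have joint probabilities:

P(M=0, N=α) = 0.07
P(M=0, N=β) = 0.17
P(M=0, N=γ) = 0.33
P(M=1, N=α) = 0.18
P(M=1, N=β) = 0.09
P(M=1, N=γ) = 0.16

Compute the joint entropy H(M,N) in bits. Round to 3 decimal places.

2.412 bits

H(M,N) = −Σ p(x,y)·log₂ p(x,y) over all 6 cells.
  cell (0,α): −0.07·log₂0.07 = 0.2686
  cell (0,β): −0.17·log₂0.17 = 0.4346
  cell (0,γ): −0.33·log₂0.33 = 0.5278
  cell (1,α): −0.18·log₂0.18 = 0.4453
  cell (1,β): −0.09·log₂0.09 = 0.3127
  cell (1,γ): −0.16·log₂0.16 = 0.4230
Sum = 2.412 bits.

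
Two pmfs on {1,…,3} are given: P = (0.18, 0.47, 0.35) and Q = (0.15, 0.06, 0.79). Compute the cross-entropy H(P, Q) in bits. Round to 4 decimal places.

2.5194 bits

H(P,Q) = −Σ p·log₂ q.
  −0.18·log₂(0.15) = 0.49265
  −0.47·log₂(0.06) = 1.90768
  −0.35·log₂(0.79) = 0.11903
H(P,Q) = 2.5194 bits.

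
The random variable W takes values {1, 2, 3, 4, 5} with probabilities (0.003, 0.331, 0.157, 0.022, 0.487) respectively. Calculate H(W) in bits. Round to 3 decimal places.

H(W) = −Σ p·log₂ p.
  −(0.003)·log₂(0.003) = 0.0251
  −(0.331)·log₂(0.331) = 0.5280
  −(0.157)·log₂(0.157) = 0.4194
  −(0.022)·log₂(0.022) = 0.1211
  −(0.487)·log₂(0.487) = 0.5055
Sum: 0.0251 + 0.5280 + 0.4194 + 0.1211 + 0.5055 = 1.599 bits.

1.599 bits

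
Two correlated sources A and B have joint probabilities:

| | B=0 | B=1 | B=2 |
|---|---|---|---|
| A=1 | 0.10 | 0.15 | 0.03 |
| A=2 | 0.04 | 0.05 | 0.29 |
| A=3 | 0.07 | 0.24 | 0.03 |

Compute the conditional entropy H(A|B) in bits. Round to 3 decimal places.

1.205 bits

Marginals: p(A) = (0.2800, 0.3800, 0.3400), p(B) = (0.2100, 0.4400, 0.3500).
H(A|B) = Σ p(B) · H(A|B=·).
  B=0: p=0.2100, H(A|B=0) = 1.4937
  B=1: p=0.4400, H(A|B=1) = 1.3628
  B=2: p=0.3500, H(A|B=2) = 0.8324
Weighted sum = 1.205 bits.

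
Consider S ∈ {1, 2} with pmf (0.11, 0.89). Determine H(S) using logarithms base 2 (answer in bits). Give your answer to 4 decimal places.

H(S) = −Σ p·log₂ p.
  −(0.11)·log₂(0.11) = 0.35029
  −(0.89)·log₂(0.89) = 0.14963
Sum: 0.35029 + 0.14963 = 0.4999 bits.

0.4999 bits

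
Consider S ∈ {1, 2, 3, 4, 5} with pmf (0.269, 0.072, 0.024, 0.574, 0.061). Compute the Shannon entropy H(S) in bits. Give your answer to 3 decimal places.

H(S) = −Σ p·log₂ p.
  −(0.269)·log₂(0.269) = 0.5096
  −(0.072)·log₂(0.072) = 0.2733
  −(0.024)·log₂(0.024) = 0.1291
  −(0.574)·log₂(0.574) = 0.4597
  −(0.061)·log₂(0.061) = 0.2461
Sum: 0.5096 + 0.2733 + 0.1291 + 0.4597 + 0.2461 = 1.618 bits.

1.618 bits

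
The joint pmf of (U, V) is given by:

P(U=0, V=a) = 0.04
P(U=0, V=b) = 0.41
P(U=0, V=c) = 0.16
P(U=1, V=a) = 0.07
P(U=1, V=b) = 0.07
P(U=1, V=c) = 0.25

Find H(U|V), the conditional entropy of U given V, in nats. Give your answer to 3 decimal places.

Marginals: p(U) = (0.6100, 0.3900), p(V) = (0.1100, 0.4800, 0.4100).
H(U|V) = Σ p(V) · H(U|V=·).
  V=a: p=0.1100, H(U|V=a) = 0.6555
  V=b: p=0.4800, H(U|V=b) = 0.4154
  V=c: p=0.4100, H(U|V=c) = 0.6689
Weighted sum = 0.546 nats.

0.546 nats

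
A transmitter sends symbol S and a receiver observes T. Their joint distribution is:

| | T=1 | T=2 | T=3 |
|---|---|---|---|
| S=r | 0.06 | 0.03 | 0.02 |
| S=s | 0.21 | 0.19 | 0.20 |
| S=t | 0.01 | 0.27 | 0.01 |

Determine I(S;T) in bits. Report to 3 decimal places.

0.273 bits

Marginals: p(S) = (0.1100, 0.6000, 0.2900), p(T) = (0.2800, 0.4900, 0.2300).
I(S;T) = Σ p(x,y)·log₂[p(x,y)/(p(x)p(y))].
  (r,1): 0.06·log₂(1.9481) = 0.0577
  (r,2): 0.03·log₂(0.5566) = -0.0254
  (r,3): 0.02·log₂(0.7905) = -0.0068
  (s,1): 0.21·log₂(1.2500) = 0.0676
  (s,2): 0.19·log₂(0.6463) = -0.1197
  (s,3): 0.20·log₂(1.4493) = 0.1071
  (t,1): 0.01·log₂(0.1232) = -0.0302
  (t,2): 0.27·log₂(1.9001) = 0.2500
  (t,3): 0.01·log₂(0.1499) = -0.0274
Sum = 0.273 bits.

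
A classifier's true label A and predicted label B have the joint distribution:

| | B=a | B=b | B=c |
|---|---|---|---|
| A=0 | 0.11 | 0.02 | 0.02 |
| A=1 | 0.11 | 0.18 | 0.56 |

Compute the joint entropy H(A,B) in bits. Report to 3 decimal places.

H(A,B) = −Σ p(x,y)·log₂ p(x,y) over all 6 cells.
  cell (0,a): −0.11·log₂0.11 = 0.3503
  cell (0,b): −0.02·log₂0.02 = 0.1129
  cell (0,c): −0.02·log₂0.02 = 0.1129
  cell (1,a): −0.11·log₂0.11 = 0.3503
  cell (1,b): −0.18·log₂0.18 = 0.4453
  cell (1,c): −0.56·log₂0.56 = 0.4684
Sum = 1.840 bits.

1.840 bits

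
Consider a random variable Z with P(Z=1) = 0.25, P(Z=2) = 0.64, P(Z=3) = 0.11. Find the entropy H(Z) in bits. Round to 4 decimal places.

1.2624 bits

H(Z) = −Σ p·log₂ p.
  −(0.25)·log₂(0.25) = 0.50000
  −(0.64)·log₂(0.64) = 0.41207
  −(0.11)·log₂(0.11) = 0.35029
Sum: 0.50000 + 0.41207 + 0.35029 = 1.2624 bits.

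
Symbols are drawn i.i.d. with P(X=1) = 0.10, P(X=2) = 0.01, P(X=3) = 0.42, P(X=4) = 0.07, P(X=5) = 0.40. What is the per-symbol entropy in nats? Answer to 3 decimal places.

1.193 nats

H(X) = −Σ p·ln p.
  −(0.10)·ln(0.10) = 0.2303
  −(0.01)·ln(0.01) = 0.0461
  −(0.42)·ln(0.42) = 0.3644
  −(0.07)·ln(0.07) = 0.1861
  −(0.40)·ln(0.40) = 0.3665
Sum: 0.2303 + 0.0461 + 0.3644 + 0.1861 + 0.3665 = 1.193 nats.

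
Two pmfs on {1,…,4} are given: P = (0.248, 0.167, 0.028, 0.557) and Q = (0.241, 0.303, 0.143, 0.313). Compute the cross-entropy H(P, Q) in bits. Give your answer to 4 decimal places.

1.8088 bits

H(P,Q) = −Σ p·log₂ q.
  −0.248·log₂(0.241) = 0.50912
  −0.167·log₂(0.303) = 0.28768
  −0.028·log₂(0.143) = 0.07857
  −0.557·log₂(0.313) = 0.93340
H(P,Q) = 1.8088 bits.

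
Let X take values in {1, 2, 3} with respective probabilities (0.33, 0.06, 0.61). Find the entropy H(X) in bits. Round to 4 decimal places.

1.2064 bits

H(X) = −Σ p·log₂ p.
  −(0.33)·log₂(0.33) = 0.52782
  −(0.06)·log₂(0.06) = 0.24353
  −(0.61)·log₂(0.61) = 0.43500
Sum: 0.52782 + 0.24353 + 0.43500 = 1.2064 bits.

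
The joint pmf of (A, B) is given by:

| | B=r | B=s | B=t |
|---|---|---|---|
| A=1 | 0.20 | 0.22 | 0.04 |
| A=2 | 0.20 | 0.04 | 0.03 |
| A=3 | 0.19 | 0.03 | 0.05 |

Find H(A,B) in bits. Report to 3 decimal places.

H(A,B) = −Σ p(x,y)·log₂ p(x,y) over all 9 cells.
  cell (1,r): −0.20·log₂0.20 = 0.4644
  cell (1,s): −0.22·log₂0.22 = 0.4806
  cell (1,t): −0.04·log₂0.04 = 0.1858
  cell (2,r): −0.20·log₂0.20 = 0.4644
  cell (2,s): −0.04·log₂0.04 = 0.1858
  cell (2,t): −0.03·log₂0.03 = 0.1518
  cell (3,r): −0.19·log₂0.19 = 0.4552
  cell (3,s): −0.03·log₂0.03 = 0.1518
  cell (3,t): −0.05·log₂0.05 = 0.2161
Sum = 2.756 bits.

2.756 bits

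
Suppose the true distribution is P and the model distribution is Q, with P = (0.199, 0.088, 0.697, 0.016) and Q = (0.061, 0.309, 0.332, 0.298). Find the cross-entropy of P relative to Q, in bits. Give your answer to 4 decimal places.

H(P,Q) = −Σ p·log₂ q.
  −0.199·log₂(0.061) = 0.80297
  −0.088·log₂(0.309) = 0.14910
  −0.697·log₂(0.332) = 1.10875
  −0.016·log₂(0.298) = 0.02795
H(P,Q) = 2.0888 bits.

2.0888 bits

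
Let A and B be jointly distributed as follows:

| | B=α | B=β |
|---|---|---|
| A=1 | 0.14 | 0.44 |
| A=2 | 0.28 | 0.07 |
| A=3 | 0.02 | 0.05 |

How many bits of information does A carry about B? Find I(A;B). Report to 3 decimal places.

0.214 bits

Marginals: p(A) = (0.5800, 0.3500, 0.0700), p(B) = (0.4400, 0.5600).
I(A;B) = H(A) + H(B) − H(A,B).
H(A) = 1.2545, H(B) = 0.9896, H(A,B) = 2.0300.
I(A;B) = 1.2545 + 0.9896 − 2.0300 = 0.214 bits.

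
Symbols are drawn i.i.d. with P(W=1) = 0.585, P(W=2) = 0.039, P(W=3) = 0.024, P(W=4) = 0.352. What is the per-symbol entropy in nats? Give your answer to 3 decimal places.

0.897 nats

H(W) = −Σ p·ln p.
  −(0.585)·ln(0.585) = 0.3136
  −(0.039)·ln(0.039) = 0.1265
  −(0.024)·ln(0.024) = 0.0895
  −(0.352)·ln(0.352) = 0.3675
Sum: 0.3136 + 0.1265 + 0.0895 + 0.3675 = 0.897 nats.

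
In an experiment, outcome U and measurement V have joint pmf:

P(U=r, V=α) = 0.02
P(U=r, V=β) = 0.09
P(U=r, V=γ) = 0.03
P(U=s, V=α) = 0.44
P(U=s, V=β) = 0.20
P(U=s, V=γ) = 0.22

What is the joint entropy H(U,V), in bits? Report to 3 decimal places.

2.043 bits

H(U,V) = −Σ p(x,y)·log₂ p(x,y) over all 6 cells.
  cell (r,α): −0.02·log₂0.02 = 0.1129
  cell (r,β): −0.09·log₂0.09 = 0.3127
  cell (r,γ): −0.03·log₂0.03 = 0.1518
  cell (s,α): −0.44·log₂0.44 = 0.5211
  cell (s,β): −0.20·log₂0.20 = 0.4644
  cell (s,γ): −0.22·log₂0.22 = 0.4806
Sum = 2.043 bits.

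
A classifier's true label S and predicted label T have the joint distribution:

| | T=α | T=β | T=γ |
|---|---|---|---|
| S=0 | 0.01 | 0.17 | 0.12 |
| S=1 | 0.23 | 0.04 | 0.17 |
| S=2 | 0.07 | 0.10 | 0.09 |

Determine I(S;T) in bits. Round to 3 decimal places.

Marginals: p(S) = (0.3000, 0.4400, 0.2600), p(T) = (0.3100, 0.3100, 0.3800).
I(S;T) = Σ p(x,y)·log₂[p(x,y)/(p(x)p(y))].
  (0,α): 0.01·log₂(0.1075) = -0.0322
  (0,β): 0.17·log₂(1.8280) = 0.1479
  (0,γ): 0.12·log₂(1.0526) = 0.0089
  (1,α): 0.23·log₂(1.6862) = 0.1734
  (1,β): 0.04·log₂(0.2933) = -0.0708
  (1,γ): 0.17·log₂(1.0167) = 0.0041
  (2,α): 0.07·log₂(0.8685) = -0.0142
  (2,β): 0.10·log₂(1.2407) = 0.0311
  (2,γ): 0.09·log₂(0.9109) = -0.0121
Sum = 0.236 bits.

0.236 bits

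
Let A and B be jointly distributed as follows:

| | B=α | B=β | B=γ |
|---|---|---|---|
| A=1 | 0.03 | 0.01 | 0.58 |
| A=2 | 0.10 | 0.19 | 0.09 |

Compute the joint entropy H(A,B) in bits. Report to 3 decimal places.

H(A,B) = −Σ p(x,y)·log₂ p(x,y) over all 6 cells.
  cell (1,α): −0.03·log₂0.03 = 0.1518
  cell (1,β): −0.01·log₂0.01 = 0.0664
  cell (1,γ): −0.58·log₂0.58 = 0.4558
  cell (2,α): −0.10·log₂0.10 = 0.3322
  cell (2,β): −0.19·log₂0.19 = 0.4552
  cell (2,γ): −0.09·log₂0.09 = 0.3127
Sum = 1.774 bits.

1.774 bits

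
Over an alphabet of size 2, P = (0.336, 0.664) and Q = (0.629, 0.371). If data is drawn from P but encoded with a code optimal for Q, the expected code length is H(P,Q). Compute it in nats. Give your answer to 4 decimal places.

0.8142 nats

H(P,Q) = −Σ p·ln q.
  −0.336·ln(0.629) = 0.15578
  −0.664·ln(0.371) = 0.65839
H(P,Q) = 0.8142 nats.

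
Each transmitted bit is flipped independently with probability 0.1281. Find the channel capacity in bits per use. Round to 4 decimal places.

Binary symmetric channel: C = 1 − h₂(ε) where h₂ is the binary entropy function.
h₂(0.1281) = −0.1281·log₂0.1281 − 0.8719·log₂0.8719 = 0.5522.
C = 1 − 0.5522 = 0.4478 bits per channel use.

0.4478 bits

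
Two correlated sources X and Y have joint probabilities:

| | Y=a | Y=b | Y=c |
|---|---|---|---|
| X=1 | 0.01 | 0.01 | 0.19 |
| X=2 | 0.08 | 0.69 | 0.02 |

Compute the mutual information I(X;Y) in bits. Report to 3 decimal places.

Marginals: p(X) = (0.2100, 0.7900), p(Y) = (0.0900, 0.7000, 0.2100).
I(X;Y) = Σ p(x,y)·log₂[p(x,y)/(p(x)p(y))].
  (1,a): 0.01·log₂(0.5291) = -0.0092
  (1,b): 0.01·log₂(0.0680) = -0.0388
  (1,c): 0.19·log₂(4.3084) = 0.4004
  (2,a): 0.08·log₂(1.1252) = 0.0136
  (2,b): 0.69·log₂(1.2477) = 0.2203
  (2,c): 0.02·log₂(0.1206) = -0.0610
Sum = 0.525 bits.

0.525 bits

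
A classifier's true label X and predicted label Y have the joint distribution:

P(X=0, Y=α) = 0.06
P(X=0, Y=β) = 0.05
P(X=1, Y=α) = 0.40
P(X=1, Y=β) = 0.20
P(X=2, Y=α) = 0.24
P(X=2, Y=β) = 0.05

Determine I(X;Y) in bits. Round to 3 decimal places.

Marginals: p(X) = (0.1100, 0.6000, 0.2900), p(Y) = (0.7000, 0.3000).
I(X;Y) = H(X) + H(Y) − H(X,Y).
H(X) = 1.3104, H(Y) = 0.8813, H(X,Y) = 2.1630.
I(X;Y) = 1.3104 + 0.8813 − 2.1630 = 0.029 bits.

0.029 bits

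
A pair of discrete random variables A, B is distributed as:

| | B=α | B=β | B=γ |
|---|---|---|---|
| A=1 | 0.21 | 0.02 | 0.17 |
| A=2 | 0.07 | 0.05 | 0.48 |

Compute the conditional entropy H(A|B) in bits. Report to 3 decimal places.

Chain rule: H(A|B) = H(A,B) − H(B).
Marginals: p(A) = (0.4000, 0.6000), p(B) = (0.2800, 0.0700, 0.6500).
H(A,B) = 2.0132 bits; H(B) = 1.1867 bits.
H(A|B) = 2.0132 − 1.1867 = 0.826 bits.

0.826 bits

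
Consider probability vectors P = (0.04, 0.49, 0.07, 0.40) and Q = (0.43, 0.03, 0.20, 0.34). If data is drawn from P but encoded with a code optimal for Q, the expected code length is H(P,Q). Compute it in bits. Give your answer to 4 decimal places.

3.3127 bits

H(P,Q) = −Σ p·log₂ q.
  −0.04·log₂(0.43) = 0.04870
  −0.49·log₂(0.03) = 2.47886
  −0.07·log₂(0.20) = 0.16253
  −0.40·log₂(0.34) = 0.62256
H(P,Q) = 3.3127 bits.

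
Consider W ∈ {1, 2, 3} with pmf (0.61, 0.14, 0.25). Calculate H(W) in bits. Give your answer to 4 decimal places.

H(W) = −Σ p·log₂ p.
  −(0.61)·log₂(0.61) = 0.43500
  −(0.14)·log₂(0.14) = 0.39711
  −(0.25)·log₂(0.25) = 0.50000
Sum: 0.43500 + 0.39711 + 0.50000 = 1.3321 bits.

1.3321 bits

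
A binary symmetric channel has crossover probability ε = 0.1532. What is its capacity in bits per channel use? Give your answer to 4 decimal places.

0.3822 bits

Binary symmetric channel: C = 1 − h₂(ε) where h₂ is the binary entropy function.
h₂(0.1532) = −0.1532·log₂0.1532 − 0.8468·log₂0.8468 = 0.6178.
C = 1 − 0.6178 = 0.3822 bits per channel use.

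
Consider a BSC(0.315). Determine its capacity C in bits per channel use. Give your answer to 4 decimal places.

0.1011 bits

Binary symmetric channel: C = 1 − h₂(ε) where h₂ is the binary entropy function.
h₂(0.315) = −0.315·log₂0.315 − 0.685·log₂0.685 = 0.8989.
C = 1 − 0.8989 = 0.1011 bits per channel use.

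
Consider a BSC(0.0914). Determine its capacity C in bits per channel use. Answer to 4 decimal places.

Binary symmetric channel: C = 1 − h₂(ε) where h₂ is the binary entropy function.
h₂(0.0914) = −0.0914·log₂0.0914 − 0.9086·log₂0.9086 = 0.4411.
C = 1 − 0.4411 = 0.5589 bits per channel use.

0.5589 bits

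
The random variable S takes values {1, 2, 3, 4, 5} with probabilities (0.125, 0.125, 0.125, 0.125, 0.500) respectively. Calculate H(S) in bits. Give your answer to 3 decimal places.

H(S) = −Σ p·log₂ p.
  −(0.125)·log₂(0.125) = 0.3750
  −(0.125)·log₂(0.125) = 0.3750
  −(0.125)·log₂(0.125) = 0.3750
  −(0.125)·log₂(0.125) = 0.3750
  −(0.500)·log₂(0.500) = 0.5000
Sum: 0.3750 + 0.3750 + 0.3750 + 0.3750 + 0.5000 = 2.000 bits.

2.000 bits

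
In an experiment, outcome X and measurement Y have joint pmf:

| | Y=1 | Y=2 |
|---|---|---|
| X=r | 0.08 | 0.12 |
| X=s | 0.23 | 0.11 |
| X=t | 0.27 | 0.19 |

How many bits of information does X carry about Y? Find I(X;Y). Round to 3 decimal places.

0.029 bits

Marginals: p(X) = (0.2000, 0.3400, 0.4600), p(Y) = (0.5800, 0.4200).
I(X;Y) = H(X) + H(Y) − H(X,Y).
H(X) = 1.5089, H(Y) = 0.9815, H(X,Y) = 2.4618.
I(X;Y) = 1.5089 + 0.9815 − 2.4618 = 0.029 bits.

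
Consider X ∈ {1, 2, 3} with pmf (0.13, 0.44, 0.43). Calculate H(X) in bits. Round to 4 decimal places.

1.4274 bits

H(X) = −Σ p·log₂ p.
  −(0.13)·log₂(0.13) = 0.38264
  −(0.44)·log₂(0.44) = 0.52115
  −(0.43)·log₂(0.43) = 0.52356
Sum: 0.38264 + 0.52115 + 0.52356 = 1.4274 bits.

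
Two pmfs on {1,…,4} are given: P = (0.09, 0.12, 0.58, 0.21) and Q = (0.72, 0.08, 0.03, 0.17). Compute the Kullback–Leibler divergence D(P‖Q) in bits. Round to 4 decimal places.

D(P‖Q) = Σ p·log₂(p/q).
  0.09·log₂(0.09/0.72) = -0.27000
  0.12·log₂(0.12/0.08) = 0.07020
  0.58·log₂(0.58/0.03) = 2.47835
  0.21·log₂(0.21/0.17) = 0.06402
D(P‖Q) = 2.3426 bits.

2.3426 bits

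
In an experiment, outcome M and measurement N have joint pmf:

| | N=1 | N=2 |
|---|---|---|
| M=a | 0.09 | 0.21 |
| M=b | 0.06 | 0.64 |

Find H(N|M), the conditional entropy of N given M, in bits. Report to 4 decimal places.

0.5598 bits

Chain rule: H(N|M) = H(M,N) − H(M).
Marginals: p(M) = (0.3000, 0.7000), p(N) = (0.1500, 0.8500).
H(M,N) = 1.4411 bits; H(M) = 0.8813 bits.
H(N|M) = 1.4411 − 0.8813 = 0.5598 bits.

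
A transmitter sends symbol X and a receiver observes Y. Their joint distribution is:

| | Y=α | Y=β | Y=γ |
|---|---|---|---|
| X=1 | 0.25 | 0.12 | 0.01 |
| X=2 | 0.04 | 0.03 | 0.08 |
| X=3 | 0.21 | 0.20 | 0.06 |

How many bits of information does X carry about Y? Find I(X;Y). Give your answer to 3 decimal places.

0.150 bits

Marginals: p(X) = (0.3800, 0.1500, 0.4700), p(Y) = (0.5000, 0.3500, 0.1500).
I(X;Y) = Σ p(x,y)·log₂[p(x,y)/(p(x)p(y))].
  (1,α): 0.25·log₂(1.3158) = 0.0990
  (1,β): 0.12·log₂(0.9023) = -0.0178
  (1,γ): 0.01·log₂(0.1754) = -0.0251
  (2,α): 0.04·log₂(0.5333) = -0.0363
  (2,β): 0.03·log₂(0.5714) = -0.0242
  (2,γ): 0.08·log₂(3.5556) = 0.1464
  (3,α): 0.21·log₂(0.8936) = -0.0341
  (3,β): 0.20·log₂(1.2158) = 0.0564
  (3,γ): 0.06·log₂(0.8511) = -0.0140
Sum = 0.150 bits.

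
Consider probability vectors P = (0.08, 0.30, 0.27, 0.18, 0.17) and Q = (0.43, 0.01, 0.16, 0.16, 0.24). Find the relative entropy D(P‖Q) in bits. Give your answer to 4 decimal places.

1.4278 bits

D(P‖Q) = Σ p·log₂(p/q).
  0.08·log₂(0.08/0.43) = -0.19410
  0.30·log₂(0.30/0.01) = 1.47207
  0.27·log₂(0.27/0.16) = 0.20382
  0.18·log₂(0.18/0.16) = 0.03059
  0.17·log₂(0.17/0.24) = -0.08457
D(P‖Q) = 1.4278 bits.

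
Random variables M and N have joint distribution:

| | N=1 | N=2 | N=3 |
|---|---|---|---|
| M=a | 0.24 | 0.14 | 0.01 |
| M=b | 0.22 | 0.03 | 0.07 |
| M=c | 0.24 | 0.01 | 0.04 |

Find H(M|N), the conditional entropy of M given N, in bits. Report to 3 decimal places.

Chain rule: H(M|N) = H(M,N) − H(N).
Marginals: p(M) = (0.3900, 0.3200, 0.2900), p(N) = (0.7000, 0.1800, 0.1200).
H(M,N) = 2.6049 bits; H(N) = 1.1726 bits.
H(M|N) = 2.6049 − 1.1726 = 1.432 bits.

1.432 bits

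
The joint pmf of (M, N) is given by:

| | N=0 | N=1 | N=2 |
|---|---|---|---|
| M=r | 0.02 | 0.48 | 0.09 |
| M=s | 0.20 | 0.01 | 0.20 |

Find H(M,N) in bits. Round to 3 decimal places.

1.929 bits

H(M,N) = −Σ p(x,y)·log₂ p(x,y) over all 6 cells.
  cell (r,0): −0.02·log₂0.02 = 0.1129
  cell (r,1): −0.48·log₂0.48 = 0.5083
  cell (r,2): −0.09·log₂0.09 = 0.3127
  cell (s,0): −0.20·log₂0.20 = 0.4644
  cell (s,1): −0.01·log₂0.01 = 0.0664
  cell (s,2): −0.20·log₂0.20 = 0.4644
Sum = 1.929 bits.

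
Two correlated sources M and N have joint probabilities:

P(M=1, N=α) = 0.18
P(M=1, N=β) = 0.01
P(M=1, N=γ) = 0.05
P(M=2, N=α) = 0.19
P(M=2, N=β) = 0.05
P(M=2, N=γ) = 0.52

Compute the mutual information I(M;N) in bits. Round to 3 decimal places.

0.142 bits

Marginals: p(M) = (0.2400, 0.7600), p(N) = (0.3700, 0.0600, 0.5700).
I(M;N) = H(M) + H(N) − H(M,N).
H(M) = 0.7950, H(N) = 1.2365, H(M,N) = 1.8897.
I(M;N) = 0.7950 + 1.2365 − 1.8897 = 0.142 bits.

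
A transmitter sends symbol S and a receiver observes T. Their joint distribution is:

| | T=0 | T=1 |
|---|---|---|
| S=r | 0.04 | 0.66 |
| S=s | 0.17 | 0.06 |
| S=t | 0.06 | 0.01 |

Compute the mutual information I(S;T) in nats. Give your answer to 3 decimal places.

Marginals: p(S) = (0.7000, 0.2300, 0.0700), p(T) = (0.2700, 0.7300).
I(S;T) = Σ p(x,y)·ln[p(x,y)/(p(x)p(y))].
  (r,0): 0.04·ln(0.2116) = -0.0621
  (r,1): 0.66·ln(1.2916) = 0.1689
  (s,0): 0.17·ln(2.7375) = 0.1712
  (s,1): 0.06·ln(0.3574) = -0.0617
  (t,0): 0.06·ln(3.1746) = 0.0693
  (t,1): 0.01·ln(0.1957) = -0.0163
Sum = 0.269 nats.

0.269 nats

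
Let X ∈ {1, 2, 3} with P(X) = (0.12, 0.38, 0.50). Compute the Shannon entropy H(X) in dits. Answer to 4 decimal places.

0.4207 dits

H(X) = −Σ p·log₁₀ p.
  −(0.12)·log₁₀(0.12) = 0.11050
  −(0.38)·log₁₀(0.38) = 0.15968
  −(0.50)·log₁₀(0.50) = 0.15051
Sum: 0.11050 + 0.15968 + 0.15051 = 0.4207 dits.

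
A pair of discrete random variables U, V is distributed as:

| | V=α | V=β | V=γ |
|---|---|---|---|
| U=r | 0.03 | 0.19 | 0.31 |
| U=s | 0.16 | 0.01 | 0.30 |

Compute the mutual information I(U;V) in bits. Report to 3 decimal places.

0.211 bits

Marginals: p(U) = (0.5300, 0.4700), p(V) = (0.1900, 0.2000, 0.6100).
I(U;V) = H(U) + H(V) − H(U,V).
H(U) = 0.9974, H(V) = 1.3546, H(U,V) = 2.1413.
I(U;V) = 0.9974 + 1.3546 − 2.1413 = 0.211 bits.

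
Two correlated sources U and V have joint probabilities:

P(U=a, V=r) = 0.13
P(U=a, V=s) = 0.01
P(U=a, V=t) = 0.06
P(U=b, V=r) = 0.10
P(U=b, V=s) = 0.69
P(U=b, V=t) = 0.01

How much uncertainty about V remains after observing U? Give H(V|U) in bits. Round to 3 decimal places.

0.739 bits

Chain rule: H(V|U) = H(U,V) − H(U).
Marginals: p(U) = (0.2000, 0.8000), p(V) = (0.2300, 0.7000, 0.0700).
H(U,V) = 1.4606 bits; H(U) = 0.7219 bits.
H(V|U) = 1.4606 − 0.7219 = 0.739 bits.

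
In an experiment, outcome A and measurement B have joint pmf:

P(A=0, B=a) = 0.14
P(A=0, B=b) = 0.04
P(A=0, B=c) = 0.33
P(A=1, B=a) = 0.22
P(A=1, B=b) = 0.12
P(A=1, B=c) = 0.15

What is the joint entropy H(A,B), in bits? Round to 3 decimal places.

2.369 bits

H(A,B) = −Σ p(x,y)·log₂ p(x,y) over all 6 cells.
  cell (0,a): −0.14·log₂0.14 = 0.3971
  cell (0,b): −0.04·log₂0.04 = 0.1858
  cell (0,c): −0.33·log₂0.33 = 0.5278
  cell (1,a): −0.22·log₂0.22 = 0.4806
  cell (1,b): −0.12·log₂0.12 = 0.3671
  cell (1,c): −0.15·log₂0.15 = 0.4105
Sum = 2.369 bits.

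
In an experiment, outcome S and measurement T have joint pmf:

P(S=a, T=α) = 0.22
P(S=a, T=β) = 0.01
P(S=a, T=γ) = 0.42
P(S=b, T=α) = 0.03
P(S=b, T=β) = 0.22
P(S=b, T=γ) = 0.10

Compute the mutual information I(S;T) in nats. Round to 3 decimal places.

0.260 nats

Marginals: p(S) = (0.6500, 0.3500), p(T) = (0.2500, 0.2300, 0.5200).
I(S;T) = Σ p(x,y)·ln[p(x,y)/(p(x)p(y))].
  (a,α): 0.22·ln(1.3538) = 0.0666
  (a,β): 0.01·ln(0.0669) = -0.0270
  (a,γ): 0.42·ln(1.2426) = 0.0912
  (b,α): 0.03·ln(0.3429) = -0.0321
  (b,β): 0.22·ln(2.7329) = 0.2212
  (b,γ): 0.10·ln(0.5495) = -0.0599
Sum = 0.260 nats.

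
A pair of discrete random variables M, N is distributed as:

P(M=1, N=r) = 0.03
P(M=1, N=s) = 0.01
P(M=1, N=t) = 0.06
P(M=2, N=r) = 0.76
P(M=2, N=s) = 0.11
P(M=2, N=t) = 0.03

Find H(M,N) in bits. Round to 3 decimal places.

H(M,N) = −Σ p(x,y)·log₂ p(x,y) over all 6 cells.
  cell (1,r): −0.03·log₂0.03 = 0.1518
  cell (1,s): −0.01·log₂0.01 = 0.0664
  cell (1,t): −0.06·log₂0.06 = 0.2435
  cell (2,r): −0.76·log₂0.76 = 0.3009
  cell (2,s): −0.11·log₂0.11 = 0.3503
  cell (2,t): −0.03·log₂0.03 = 0.1518
Sum = 1.265 bits.

1.265 bits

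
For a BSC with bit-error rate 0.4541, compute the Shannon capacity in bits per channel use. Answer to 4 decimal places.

0.0061 bits

Binary symmetric channel: C = 1 − h₂(ε) where h₂ is the binary entropy function.
h₂(0.4541) = −0.4541·log₂0.4541 − 0.5459·log₂0.5459 = 0.9939.
C = 1 − 0.9939 = 0.0061 bits per channel use.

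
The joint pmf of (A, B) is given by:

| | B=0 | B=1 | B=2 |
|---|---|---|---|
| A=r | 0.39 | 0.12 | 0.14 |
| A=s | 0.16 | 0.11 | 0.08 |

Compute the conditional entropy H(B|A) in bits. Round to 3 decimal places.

1.425 bits

Marginals: p(A) = (0.6500, 0.3500), p(B) = (0.5500, 0.2300, 0.2200).
H(B|A) = Σ p(A) · H(B|A=·).
  A=r: p=0.6500, H(B|A=r) = 1.3692
  A=s: p=0.3500, H(B|A=s) = 1.5277
Weighted sum = 1.425 bits.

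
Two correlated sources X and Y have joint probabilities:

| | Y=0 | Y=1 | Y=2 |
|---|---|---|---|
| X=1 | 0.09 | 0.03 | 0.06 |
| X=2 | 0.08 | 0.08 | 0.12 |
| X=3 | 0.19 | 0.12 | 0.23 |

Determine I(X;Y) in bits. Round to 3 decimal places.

0.017 bits

Marginals: p(X) = (0.1800, 0.2800, 0.5400), p(Y) = (0.3600, 0.2300, 0.4100).
I(X;Y) = H(X) + H(Y) − H(X,Y).
H(X) = 1.4396, H(Y) = 1.5457, H(X,Y) = 2.9680.
I(X;Y) = 1.4396 + 1.5457 − 2.9680 = 0.017 bits.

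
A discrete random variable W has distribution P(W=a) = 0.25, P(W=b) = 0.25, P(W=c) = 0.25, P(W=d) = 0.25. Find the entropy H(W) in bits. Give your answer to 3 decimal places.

H(W) = −Σ p·log₂ p.
  −(0.25)·log₂(0.25) = 0.5000
  −(0.25)·log₂(0.25) = 0.5000
  −(0.25)·log₂(0.25) = 0.5000
  −(0.25)·log₂(0.25) = 0.5000
Sum: 0.5000 + 0.5000 + 0.5000 + 0.5000 = 2.000 bits.

2.000 bits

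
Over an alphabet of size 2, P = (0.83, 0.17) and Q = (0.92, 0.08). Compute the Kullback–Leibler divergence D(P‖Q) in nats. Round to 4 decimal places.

D(P‖Q) = Σ p·ln(p/q).
  0.83·ln(0.83/0.92) = -0.08545
  0.17·ln(0.17/0.08) = 0.12814
D(P‖Q) = 0.0427 nats.

0.0427 nats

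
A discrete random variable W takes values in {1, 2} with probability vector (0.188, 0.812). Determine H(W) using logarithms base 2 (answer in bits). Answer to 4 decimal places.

0.6973 bits

H(W) = −Σ p·log₂ p.
  −(0.188)·log₂(0.188) = 0.45330
  −(0.812)·log₂(0.812) = 0.24396
Sum: 0.45330 + 0.24396 = 0.6973 bits.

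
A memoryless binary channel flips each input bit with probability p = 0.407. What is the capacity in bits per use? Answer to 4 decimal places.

0.0251 bits

Binary symmetric channel: C = 1 − h₂(ε) where h₂ is the binary entropy function.
h₂(0.407) = −0.407·log₂0.407 − 0.593·log₂0.593 = 0.9749.
C = 1 − 0.9749 = 0.0251 bits per channel use.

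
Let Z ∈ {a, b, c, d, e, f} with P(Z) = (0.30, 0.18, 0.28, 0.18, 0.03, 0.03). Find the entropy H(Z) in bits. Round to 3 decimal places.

H(Z) = −Σ p·log₂ p.
  −(0.30)·log₂(0.30) = 0.5211
  −(0.18)·log₂(0.18) = 0.4453
  −(0.28)·log₂(0.28) = 0.5142
  −(0.18)·log₂(0.18) = 0.4453
  −(0.03)·log₂(0.03) = 0.1518
  −(0.03)·log₂(0.03) = 0.1518
Sum: 0.5211 + 0.4453 + 0.5142 + 0.4453 + 0.1518 + 0.1518 = 2.229 bits.

2.229 bits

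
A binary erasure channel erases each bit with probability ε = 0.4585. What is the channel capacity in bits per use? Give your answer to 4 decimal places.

Binary erasure channel: capacity C = 1 − ε.
C = 1 − 0.4585 = 0.5415 bits per channel use.

0.5415 bits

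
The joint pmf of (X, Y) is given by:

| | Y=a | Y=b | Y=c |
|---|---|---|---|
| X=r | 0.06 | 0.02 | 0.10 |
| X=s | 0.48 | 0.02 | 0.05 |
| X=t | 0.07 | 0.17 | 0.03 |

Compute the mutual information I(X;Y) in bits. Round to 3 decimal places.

0.402 bits

Marginals: p(X) = (0.1800, 0.5500, 0.2700), p(Y) = (0.6100, 0.2100, 0.1800).
I(X;Y) = H(X) + H(Y) − H(X,Y).
H(X) = 1.4297, H(Y) = 1.3531, H(X,Y) = 2.3808.
I(X;Y) = 1.4297 + 1.3531 − 2.3808 = 0.402 bits.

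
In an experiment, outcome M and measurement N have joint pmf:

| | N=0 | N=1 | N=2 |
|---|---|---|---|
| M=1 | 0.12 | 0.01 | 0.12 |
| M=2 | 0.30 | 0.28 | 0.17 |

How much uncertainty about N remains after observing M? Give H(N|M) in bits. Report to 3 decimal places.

1.459 bits

Chain rule: H(N|M) = H(M,N) − H(M).
Marginals: p(M) = (0.2500, 0.7500), p(N) = (0.4200, 0.2900, 0.2900).
H(M,N) = 2.2705 bits; H(M) = 0.8113 bits.
H(N|M) = 2.2705 − 0.8113 = 1.459 bits.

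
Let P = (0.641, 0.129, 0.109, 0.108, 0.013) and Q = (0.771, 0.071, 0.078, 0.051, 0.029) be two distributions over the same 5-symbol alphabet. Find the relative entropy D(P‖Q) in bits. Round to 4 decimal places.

D(P‖Q) = Σ p·log₂(p/q).
  0.641·log₂(0.641/0.771) = -0.17077
  0.129·log₂(0.129/0.071) = 0.11113
  0.109·log₂(0.109/0.078) = 0.05262
  0.108·log₂(0.108/0.051) = 0.11691
  0.013·log₂(0.013/0.029) = -0.01505
D(P‖Q) = 0.0948 bits.

0.0948 bits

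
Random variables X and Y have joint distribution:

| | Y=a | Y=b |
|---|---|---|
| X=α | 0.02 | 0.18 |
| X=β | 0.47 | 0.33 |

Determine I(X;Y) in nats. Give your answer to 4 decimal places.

0.0857 nats

Marginals: p(X) = (0.2000, 0.8000), p(Y) = (0.4900, 0.5100).
I(X;Y) = Σ p(x,y)·ln[p(x,y)/(p(x)p(y))].
  (α,a): 0.02·ln(0.2041) = -0.03178
  (α,b): 0.18·ln(1.7647) = 0.10224
  (β,a): 0.47·ln(1.1990) = 0.08529
  (β,b): 0.33·ln(0.8088) = -0.07002
Sum = 0.0857 nats.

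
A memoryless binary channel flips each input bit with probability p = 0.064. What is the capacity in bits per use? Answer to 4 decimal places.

Binary symmetric channel: C = 1 − h₂(ε) where h₂ is the binary entropy function.
h₂(0.064) = −0.064·log₂0.064 − 0.936·log₂0.936 = 0.3431.
C = 1 − 0.3431 = 0.6569 bits per channel use.

0.6569 bits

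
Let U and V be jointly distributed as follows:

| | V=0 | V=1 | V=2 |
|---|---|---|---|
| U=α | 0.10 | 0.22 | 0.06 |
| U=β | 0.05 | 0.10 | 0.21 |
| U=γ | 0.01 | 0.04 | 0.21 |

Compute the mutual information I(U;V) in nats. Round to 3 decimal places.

Marginals: p(U) = (0.3800, 0.3600, 0.2600), p(V) = (0.1600, 0.3600, 0.4800).
I(U;V) = H(U) + H(V) − H(U,V).
H(U) = 1.0857, H(V) = 1.0133, H(U,V) = 1.9425.
I(U;V) = 1.0857 + 1.0133 − 1.9425 = 0.157 nats.

0.157 nats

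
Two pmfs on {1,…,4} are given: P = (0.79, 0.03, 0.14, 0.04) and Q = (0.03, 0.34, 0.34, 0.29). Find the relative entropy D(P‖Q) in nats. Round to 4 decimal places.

2.3077 nats

D(P‖Q) = Σ p·ln(p/q).
  0.79·ln(0.79/0.03) = 2.58396
  0.03·ln(0.03/0.34) = -0.07283
  0.14·ln(0.14/0.34) = -0.12422
  0.04·ln(0.04/0.29) = -0.07924
D(P‖Q) = 2.3077 nats.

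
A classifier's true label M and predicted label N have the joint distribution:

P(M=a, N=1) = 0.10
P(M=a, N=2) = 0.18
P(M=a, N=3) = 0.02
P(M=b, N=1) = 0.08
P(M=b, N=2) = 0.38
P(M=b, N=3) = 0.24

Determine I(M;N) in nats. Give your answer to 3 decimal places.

0.065 nats

Marginals: p(M) = (0.3000, 0.7000), p(N) = (0.1800, 0.5600, 0.2600).
I(M;N) = H(M) + H(N) − H(M,N).
H(M) = 0.6109, H(N) = 0.9836, H(M,N) = 1.5294.
I(M;N) = 0.6109 + 0.9836 − 1.5294 = 0.065 nats.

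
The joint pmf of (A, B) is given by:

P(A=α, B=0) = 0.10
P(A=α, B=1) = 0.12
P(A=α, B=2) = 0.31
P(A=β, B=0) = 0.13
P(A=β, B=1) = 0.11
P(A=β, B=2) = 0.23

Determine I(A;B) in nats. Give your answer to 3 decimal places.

Marginals: p(A) = (0.5300, 0.4700), p(B) = (0.2300, 0.2300, 0.5400).
I(A;B) = H(A) + H(B) − H(A,B).
H(A) = 0.6913, H(B) = 1.0088, H(A,B) = 1.6938.
I(A;B) = 0.6913 + 1.0088 − 1.6938 = 0.006 nats.

0.006 nats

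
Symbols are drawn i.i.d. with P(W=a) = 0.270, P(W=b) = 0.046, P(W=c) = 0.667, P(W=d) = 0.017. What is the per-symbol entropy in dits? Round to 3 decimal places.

0.362 dits

H(W) = −Σ p·log₁₀ p.
  −(0.270)·log₁₀(0.270) = 0.1535
  −(0.046)·log₁₀(0.046) = 0.0615
  −(0.667)·log₁₀(0.667) = 0.1173
  −(0.017)·log₁₀(0.017) = 0.0301
Sum: 0.1535 + 0.0615 + 0.1173 + 0.0301 = 0.362 dits.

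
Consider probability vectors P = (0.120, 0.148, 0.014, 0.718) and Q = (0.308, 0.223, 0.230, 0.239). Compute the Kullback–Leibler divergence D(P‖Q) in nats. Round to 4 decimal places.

D(P‖Q) = Σ p·ln(p/q).
  0.120·ln(0.120/0.308) = -0.11311
  0.148·ln(0.148/0.223) = -0.06067
  0.014·ln(0.014/0.230) = -0.03919
  0.718·ln(0.718/0.239) = 0.78980
D(P‖Q) = 0.5768 nats.

0.5768 nats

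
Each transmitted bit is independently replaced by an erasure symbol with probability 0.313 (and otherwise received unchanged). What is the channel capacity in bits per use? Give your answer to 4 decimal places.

0.6870 bits

Binary erasure channel: capacity C = 1 − ε.
C = 1 − 0.313 = 0.6870 bits per channel use.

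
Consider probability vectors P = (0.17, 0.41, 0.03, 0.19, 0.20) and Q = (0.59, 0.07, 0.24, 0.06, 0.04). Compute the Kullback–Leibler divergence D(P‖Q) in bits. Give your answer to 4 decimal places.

1.4307 bits

D(P‖Q) = Σ p·log₂(p/q).
  0.17·log₂(0.17/0.59) = -0.30518
  0.41·log₂(0.41/0.07) = 1.04558
  0.03·log₂(0.03/0.24) = -0.09000
  0.19·log₂(0.19/0.06) = 0.31596
  0.20·log₂(0.20/0.04) = 0.46439
D(P‖Q) = 1.4307 bits.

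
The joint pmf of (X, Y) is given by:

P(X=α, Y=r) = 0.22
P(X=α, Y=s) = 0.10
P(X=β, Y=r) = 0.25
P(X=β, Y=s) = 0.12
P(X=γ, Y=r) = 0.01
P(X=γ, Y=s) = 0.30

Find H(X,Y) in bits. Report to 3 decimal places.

2.267 bits

H(X,Y) = −Σ p(x,y)·log₂ p(x,y) over all 6 cells.
  cell (α,r): −0.22·log₂0.22 = 0.4806
  cell (α,s): −0.10·log₂0.10 = 0.3322
  cell (β,r): −0.25·log₂0.25 = 0.5000
  cell (β,s): −0.12·log₂0.12 = 0.3671
  cell (γ,r): −0.01·log₂0.01 = 0.0664
  cell (γ,s): −0.30·log₂0.30 = 0.5211
Sum = 2.267 bits.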